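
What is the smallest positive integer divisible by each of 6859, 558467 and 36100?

1061087300

6859 = 19³; 558467 = 7 · 13 · 17 · 19²; 36100 = 2² · 5² · 19²
lcm takes max exponent of each prime: 2² · 5² · 7 · 13 · 17 · 19³ = 1061087300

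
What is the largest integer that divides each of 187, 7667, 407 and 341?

187 = 11 · 17; 7667 = 11 · 17 · 41; 407 = 11 · 37; 341 = 11 · 31
gcd takes min exponent of each prime: 11 = 11

11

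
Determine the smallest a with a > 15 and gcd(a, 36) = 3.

36 = 3·12. Any a with gcd(a, 36) = 3 is a multiple of 3, say 3s, with s coprime to 12.
Need s > 15/3, so s ≥ 6. First s ≥ 6 with gcd(s, 12) = 1 is s = 7. Thus a = 3·7 = 21.

21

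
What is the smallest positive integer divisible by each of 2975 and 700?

gcd first: 2975 = 4·700 + 175; 700 = 4·175 + 0 → gcd = 175
lcm = 2975·700/gcd = 2082500/175 = 11900

11900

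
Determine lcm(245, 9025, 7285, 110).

14175080150

lcm(245, 9025) = 245·9025/gcd = 2211125/5 = 442225
lcm(442225, 7285) = 442225·7285/gcd = 3221609125/5 = 644321825
lcm(644321825, 110) = 644321825·110/gcd = 70875400750/5 = 14175080150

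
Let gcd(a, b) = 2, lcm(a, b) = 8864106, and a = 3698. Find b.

a·b = gcd·lcm = 2·8864106 = 17728212, so b = 17728212/3698 = 4794.

4794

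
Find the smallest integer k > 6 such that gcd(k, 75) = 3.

9

75 = 3·25. Any k with gcd(k, 75) = 3 is a multiple of 3, say 3s, with s coprime to 25.
Need s > 6/3, so s ≥ 3. First s ≥ 3 with gcd(s, 25) = 1 is s = 3. Thus k = 3·3 = 9.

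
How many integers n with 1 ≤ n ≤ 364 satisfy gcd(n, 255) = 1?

184

Prime factors of 255: 3, 5, 17. Count integers ≤ 364 divisible by none of them.
By inclusion–exclusion: 364 − ⌊364/3⌋ − ⌊364/5⌋ − ⌊364/17⌋ + ⌊364/15⌋ + ⌊364/51⌋ + ⌊364/85⌋ − ⌊364/255⌋ = 184.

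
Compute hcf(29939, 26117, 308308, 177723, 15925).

gcd(29939, 26117): 29939 = 1·26117 + 3822; 26117 = 6·3822 + 3185; 3822 = 1·3185 + 637; 3185 = 5·637 + 0 → 637
gcd(637, 308308): 308308 = 484·637 + 0 → 637
gcd(637, 177723): 177723 = 279·637 + 0 → 637
gcd(637, 15925): 15925 = 25·637 + 0 → 637

637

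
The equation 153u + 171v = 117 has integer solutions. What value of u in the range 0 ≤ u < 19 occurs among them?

Reduce mod 171: 153u ≡ 117 (mod 171). With g = gcd(153, 171) = 9 dividing 117, divide through: 17u ≡ 13 (mod 19).
Since gcd(17, 19) = 1, u ≡ 13·(17)⁻¹ ≡ 3 (mod 19). Smallest non-negative: 3.

3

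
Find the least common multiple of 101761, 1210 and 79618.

334793690

lcm(101761, 1210) = 101761·1210/gcd = 123130810/121 = 1017610
lcm(1017610, 79618) = 1017610·79618/gcd = 81020072980/242 = 334793690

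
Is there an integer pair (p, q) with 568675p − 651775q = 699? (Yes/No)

No

gcd(568675, 651775): 651775 = 1·568675 + 83100; 568675 = 6·83100 + 70075; 83100 = 1·70075 + 13025; 70075 = 5·13025 + 4950; 13025 = 2·4950 + 3125; 4950 = 1·3125 + 1825; 3125 = 1·1825 + 1300; 1825 = 1·1300 + 525; 1300 = 2·525 + 250; 525 = 2·250 + 25; 250 = 10·25 + 0 → 25
25 does not divide 699, so a solution does not exist.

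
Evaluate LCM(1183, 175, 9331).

1183 = 7 · 13²; 175 = 5² · 7; 9331 = 7 · 31 · 43
lcm takes max exponent of each prime: 5² · 7 · 13² · 31 · 43 = 39423475

39423475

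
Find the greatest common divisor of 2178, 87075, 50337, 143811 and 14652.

2178 = 2 · 3² · 11²; 87075 = 3⁴ · 5² · 43; 50337 = 3² · 7 · 17 · 47; 143811 = 3² · 19 · 29²; 14652 = 2² · 3² · 11 · 37
gcd takes min exponent of each prime: 3² = 9

9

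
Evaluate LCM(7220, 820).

gcd first: 7220 = 8·820 + 660; 820 = 1·660 + 160; 660 = 4·160 + 20; 160 = 8·20 + 0 → gcd = 20
lcm = 7220·820/gcd = 5920400/20 = 296020

296020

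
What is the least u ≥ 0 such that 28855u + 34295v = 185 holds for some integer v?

498

gcd(28855, 34295) = 5 (Euclid: 34295 = 1·28855 + 5440; 28855 = 5·5440 + 1655; 5440 = 3·1655 + 475; 1655 = 3·475 + 230; 475 = 2·230 + 15; 230 = 15·15 + 5; 15 = 3·5 + 0), and 5 | 185.
Extended Euclid: 28855·(2238) + 34295·(-1883) = 5. Scale by 37: u₀ = 82806.
General solution u = u₀ + 6859t; reducing mod 6859 gives u = 498 (and v = -419).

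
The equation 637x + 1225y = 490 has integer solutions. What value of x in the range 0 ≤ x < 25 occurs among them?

Euclid: 1225 = 1·637 + 588; 637 = 1·588 + 49; 588 = 12·49 + 0 → gcd = 49; 490 = 49·10.
Back-substitution yields 637·(2) + 1225·(-1) = 49, so one solution is x = 2·10 = 20, y = -1·10 = -10.
Solutions in x differ by 1225/49 = 25; the one in [0, 25) is 20 mod 25 = 20.

20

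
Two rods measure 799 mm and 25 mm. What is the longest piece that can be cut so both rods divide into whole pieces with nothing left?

799 = 17 · 47
25 = 5²
Common: 1 = 1

1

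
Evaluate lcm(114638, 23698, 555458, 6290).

7790112371570

114638 = 2 · 31 · 43²; 23698 = 2 · 17² · 41; 555458 = 2 · 17² · 31²; 6290 = 2 · 5 · 17 · 37
lcm takes max exponent of each prime: 2 · 5 · 17² · 31² · 37 · 41 · 43² = 7790112371570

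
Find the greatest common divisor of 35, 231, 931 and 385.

gcd(35, 231): 231 = 6·35 + 21; 35 = 1·21 + 14; 21 = 1·14 + 7; 14 = 2·7 + 0 → 7
gcd(7, 931): 931 = 133·7 + 0 → 7
gcd(7, 385): 385 = 55·7 + 0 → 7

7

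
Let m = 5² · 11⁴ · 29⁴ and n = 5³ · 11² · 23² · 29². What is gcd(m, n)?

2544025

min exponent per shared prime: 5² · 11² · 29² = 2544025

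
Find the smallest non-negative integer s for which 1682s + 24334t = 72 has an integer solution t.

5107

Euclid: 24334 = 14·1682 + 786; 1682 = 2·786 + 110; 786 = 7·110 + 16; 110 = 6·16 + 14; 16 = 1·14 + 2; 14 = 7·2 + 0 → gcd = 2; 72 = 2·36.
Back-substitution yields 1682·(-1548) + 24334·(107) = 2, so one solution is s = -1548·36 = -55728, t = 107·36 = 3852.
Solutions in s differ by 24334/2 = 12167; the one in [0, 12167) is -55728 mod 12167 = 5107.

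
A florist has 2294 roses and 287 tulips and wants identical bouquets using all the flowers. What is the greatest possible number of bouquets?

2294 = 2 · 31 · 37
287 = 7 · 41
Common: 1 = 1

1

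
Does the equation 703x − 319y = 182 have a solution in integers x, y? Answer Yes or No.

gcd(703, 319): 703 = 2·319 + 65; 319 = 4·65 + 59; 65 = 1·59 + 6; 59 = 9·6 + 5; 6 = 1·5 + 1; 5 = 5·1 + 0 → 1
1 divides 182, so a solution exists.

Yes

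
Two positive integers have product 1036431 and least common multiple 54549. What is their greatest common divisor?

19

From gcd × lcm = ab: gcd = 1036431 / 54549 = 19.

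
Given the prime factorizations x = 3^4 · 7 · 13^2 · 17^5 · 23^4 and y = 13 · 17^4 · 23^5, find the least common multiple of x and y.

max exponent per prime: 3^4 · 7 · 13^2 · 17^5 · 23^5 = 875696372103953673

875696372103953673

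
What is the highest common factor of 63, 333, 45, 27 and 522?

9

gcd(63, 333): 333 = 5·63 + 18; 63 = 3·18 + 9; 18 = 2·9 + 0 → 9
gcd(9, 45): 45 = 5·9 + 0 → 9
gcd(9, 27): 27 = 3·9 + 0 → 9
gcd(9, 522): 522 = 58·9 + 0 → 9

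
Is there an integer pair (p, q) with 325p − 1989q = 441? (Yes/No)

gcd(325, 1989): 1989 = 6·325 + 39; 325 = 8·39 + 13; 39 = 3·13 + 0 → 13
13 does not divide 441, so a solution does not exist.

No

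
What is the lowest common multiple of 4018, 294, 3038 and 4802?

lcm(4018, 294) = 4018·294/gcd = 1181292/98 = 12054
lcm(12054, 3038) = 12054·3038/gcd = 36620052/98 = 373674
lcm(373674, 4802) = 373674·4802/gcd = 1794382548/98 = 18310026

18310026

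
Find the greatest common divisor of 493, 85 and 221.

17

493 = 17 · 29; 85 = 5 · 17; 221 = 13 · 17
gcd takes min exponent of each prime: 17 = 17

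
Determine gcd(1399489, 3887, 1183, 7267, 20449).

169

gcd(1399489, 3887): 1399489 = 360·3887 + 169; 3887 = 23·169 + 0 → 169
gcd(169, 1183): 1183 = 7·169 + 0 → 169
gcd(169, 7267): 7267 = 43·169 + 0 → 169
gcd(169, 20449): 20449 = 121·169 + 0 → 169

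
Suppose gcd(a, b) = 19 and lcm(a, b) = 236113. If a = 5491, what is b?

a·b = gcd·lcm = 19·236113 = 4486147, so b = 4486147/5491 = 817.

817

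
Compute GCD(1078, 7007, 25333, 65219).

539

gcd(1078, 7007): 7007 = 6·1078 + 539; 1078 = 2·539 + 0 → 539
gcd(539, 25333): 25333 = 47·539 + 0 → 539
gcd(539, 65219): 65219 = 121·539 + 0 → 539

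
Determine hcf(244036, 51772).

Euclid: 244036 = 4·51772 + 36948; 51772 = 1·36948 + 14824; 36948 = 2·14824 + 7300; 14824 = 2·7300 + 224; 7300 = 32·224 + 132; 224 = 1·132 + 92; 132 = 1·92 + 40; 92 = 2·40 + 12; 40 = 3·12 + 4; 12 = 3·4 + 0. Last nonzero remainder: 4.

4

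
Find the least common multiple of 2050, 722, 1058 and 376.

73599452600

lcm(2050, 722) = 2050·722/gcd = 1480100/2 = 740050
lcm(740050, 1058) = 740050·1058/gcd = 782972900/2 = 391486450
lcm(391486450, 376) = 391486450·376/gcd = 147198905200/2 = 73599452600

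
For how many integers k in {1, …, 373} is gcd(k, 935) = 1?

Prime factors of 935: 5, 11, 17. Count integers ≤ 373 divisible by none of them.
By inclusion–exclusion: 373 − ⌊373/5⌋ − ⌊373/11⌋ − ⌊373/17⌋ + ⌊373/55⌋ + ⌊373/85⌋ + ⌊373/187⌋ − ⌊373/935⌋ = 256.

256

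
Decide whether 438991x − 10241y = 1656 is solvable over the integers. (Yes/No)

No

By Bézout, 438991x − 10241y = 1656 has integer solutions iff gcd(438991, 10241) | 1656.
Euclid: 438991 = 42·10241 + 8869; 10241 = 1·8869 + 1372; 8869 = 6·1372 + 637; 1372 = 2·637 + 98; 637 = 6·98 + 49; 98 = 2·49 + 0. gcd = 49; 1656 mod 49 = 39. No.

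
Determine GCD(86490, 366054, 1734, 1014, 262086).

6

gcd(86490, 366054): 366054 = 4·86490 + 20094; 86490 = 4·20094 + 6114; 20094 = 3·6114 + 1752; 6114 = 3·1752 + 858; 1752 = 2·858 + 36; 858 = 23·36 + 30; 36 = 1·30 + 6; 30 = 5·6 + 0 → 6
gcd(6, 1734): 1734 = 289·6 + 0 → 6
gcd(6, 1014): 1014 = 169·6 + 0 → 6
gcd(6, 262086): 262086 = 43681·6 + 0 → 6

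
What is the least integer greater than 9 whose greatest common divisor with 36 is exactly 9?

27

Multiples of 9 above 9: 9·2, 9·3, … . Need the cofactor coprime to 36/9 = 4.
Checking s = 2, 3, … the first with gcd(s, 4) = 1 is s = 3, giving 27.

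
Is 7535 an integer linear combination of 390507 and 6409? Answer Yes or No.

No

By Bézout, 390507m − 6409n = 7535 has integer solutions iff gcd(390507, 6409) | 7535.
Euclid: 390507 = 60·6409 + 5967; 6409 = 1·5967 + 442; 5967 = 13·442 + 221; 442 = 2·221 + 0. gcd = 221; 7535 mod 221 = 21. No.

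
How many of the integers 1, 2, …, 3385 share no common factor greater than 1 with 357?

1821

Prime factors of 357: 3, 7, 17. Count integers ≤ 3385 divisible by none of them.
By inclusion–exclusion: 3385 − ⌊3385/3⌋ − ⌊3385/7⌋ − ⌊3385/17⌋ + ⌊3385/21⌋ + ⌊3385/51⌋ + ⌊3385/119⌋ − ⌊3385/357⌋ = 1821.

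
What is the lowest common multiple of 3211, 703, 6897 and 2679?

lcm(3211, 703) = 3211·703/gcd = 2257333/19 = 118807
lcm(118807, 6897) = 118807·6897/gcd = 819411879/19 = 43126941
lcm(43126941, 2679) = 43126941·2679/gcd = 115537074939/57 = 2026966227

2026966227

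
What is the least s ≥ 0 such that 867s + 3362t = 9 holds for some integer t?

gcd(867, 3362) = 1 (Euclid: 3362 = 3·867 + 761; 867 = 1·761 + 106; 761 = 7·106 + 19; 106 = 5·19 + 11; 19 = 1·11 + 8; 11 = 1·8 + 3; 8 = 2·3 + 2; 3 = 1·2 + 1; 2 = 2·1 + 0), and 1 | 9.
Extended Euclid: 867·(1237) + 3362·(-319) = 1. Scale by 9: s₀ = 11133.
General solution s = s₀ + 3362k; reducing mod 3362 gives s = 1047 (and t = -270).

1047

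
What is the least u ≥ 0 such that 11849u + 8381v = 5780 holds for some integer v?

Reduce mod 8381: 11849u ≡ 5780 (mod 8381). With g = gcd(11849, 8381) = 289 dividing 5780, divide through: 41u ≡ 20 (mod 29).
Since gcd(41, 29) = 1, u ≡ 20·(41)⁻¹ ≡ 21 (mod 29). Smallest non-negative: 21.

21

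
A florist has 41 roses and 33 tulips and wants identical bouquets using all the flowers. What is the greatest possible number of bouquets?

41 = 41
33 = 3 · 11
Common: 1 = 1

1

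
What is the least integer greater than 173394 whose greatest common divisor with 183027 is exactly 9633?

192660

Multiples of 9633 above 173394: 9633·19, 9633·20, … . Need the cofactor coprime to 183027/9633 = 19.
Checking s = 19, 20, … the first with gcd(s, 19) = 1 is s = 20, giving 192660.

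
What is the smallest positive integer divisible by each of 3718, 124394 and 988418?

3718 = 2 · 11 · 13²; 124394 = 2 · 37 · 41²; 988418 = 2 · 19² · 37²
lcm takes max exponent of each prime: 2 · 11 · 13² · 19² · 37² · 41² = 3088785493222

3088785493222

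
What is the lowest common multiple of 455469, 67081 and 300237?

455469 = 3 · 7 · 23² · 41; 67081 = 7² · 37²; 300237 = 3 · 7 · 17 · 29²
lcm takes max exponent of each prime: 3 · 7² · 17 · 23² · 29² · 37² · 41 = 62402965527819

62402965527819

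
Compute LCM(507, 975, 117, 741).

722475

507 = 3 · 13²; 975 = 3 · 5² · 13; 117 = 3² · 13; 741 = 3 · 13 · 19
lcm takes max exponent of each prime: 3² · 5² · 13² · 19 = 722475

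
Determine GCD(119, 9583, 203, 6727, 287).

7

gcd(119, 9583): 9583 = 80·119 + 63; 119 = 1·63 + 56; 63 = 1·56 + 7; 56 = 8·7 + 0 → 7
gcd(7, 203): 203 = 29·7 + 0 → 7
gcd(7, 6727): 6727 = 961·7 + 0 → 7
gcd(7, 287): 287 = 41·7 + 0 → 7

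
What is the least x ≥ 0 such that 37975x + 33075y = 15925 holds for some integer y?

Reduce mod 33075: 37975x ≡ 15925 (mod 33075). With g = gcd(37975, 33075) = 1225 dividing 15925, divide through: 31x ≡ 13 (mod 27).
Since gcd(31, 27) = 1, x ≡ 13·(31)⁻¹ ≡ 10 (mod 27). Smallest non-negative: 10.

10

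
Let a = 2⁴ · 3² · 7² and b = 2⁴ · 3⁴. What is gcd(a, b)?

144

min exponent per shared prime: 2⁴ · 3² = 144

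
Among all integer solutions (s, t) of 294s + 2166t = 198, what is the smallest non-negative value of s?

288

Reduce mod 2166: 294s ≡ 198 (mod 2166). With g = gcd(294, 2166) = 6 dividing 198, divide through: 49s ≡ 33 (mod 361).
Since gcd(49, 361) = 1, s ≡ 33·(49)⁻¹ ≡ 288 (mod 361). Smallest non-negative: 288.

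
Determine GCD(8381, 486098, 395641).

289

8381 = 17² · 29; 486098 = 2 · 17² · 29²; 395641 = 17² · 37²
gcd takes min exponent of each prime: 17² = 289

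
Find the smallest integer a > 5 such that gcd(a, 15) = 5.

Multiples of 5 above 5: 5·2, 5·3, … . Need the cofactor coprime to 15/5 = 3.
Checking s = 2, 3, … the first with gcd(s, 3) = 1 is s = 2, giving 10.

10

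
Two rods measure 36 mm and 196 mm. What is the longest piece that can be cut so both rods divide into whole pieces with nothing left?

36 = 2² · 3²
196 = 2² · 7²
Common: 2² = 4

4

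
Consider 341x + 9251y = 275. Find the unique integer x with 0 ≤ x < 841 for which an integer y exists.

gcd(341, 9251) = 11 (Euclid: 9251 = 27·341 + 44; 341 = 7·44 + 33; 44 = 1·33 + 11; 33 = 3·11 + 0), and 11 | 275.
Extended Euclid: 341·(-217) + 9251·(8) = 11. Scale by 25: x₀ = -5425.
General solution x = x₀ + 841t; reducing mod 841 gives x = 462 (and y = -17).

462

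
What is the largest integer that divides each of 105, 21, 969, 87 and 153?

105 = 3 · 5 · 7; 21 = 3 · 7; 969 = 3 · 17 · 19; 87 = 3 · 29; 153 = 3² · 17
gcd takes min exponent of each prime: 3 = 3

3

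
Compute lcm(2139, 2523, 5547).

lcm(2139, 2523) = 2139·2523/gcd = 5396697/3 = 1798899
lcm(1798899, 5547) = 1798899·5547/gcd = 9978492753/3 = 3326164251

3326164251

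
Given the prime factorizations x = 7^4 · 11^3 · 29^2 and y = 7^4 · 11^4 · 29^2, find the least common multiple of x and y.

29563707481

max exponent per prime: 7^4 · 11^4 · 29^2 = 29563707481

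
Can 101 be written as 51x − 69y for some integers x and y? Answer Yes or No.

No

gcd(51, 69): 69 = 1·51 + 18; 51 = 2·18 + 15; 18 = 1·15 + 3; 15 = 5·3 + 0 → 3
3 does not divide 101, so a solution does not exist.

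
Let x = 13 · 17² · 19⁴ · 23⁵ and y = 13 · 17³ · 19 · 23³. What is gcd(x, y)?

min exponent per shared prime: 13 · 17² · 19 · 23³ = 868516961

868516961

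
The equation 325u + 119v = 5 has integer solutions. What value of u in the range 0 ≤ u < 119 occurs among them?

Euclid: 325 = 2·119 + 87; 119 = 1·87 + 32; 87 = 2·32 + 23; 32 = 1·23 + 9; 23 = 2·9 + 5; 9 = 1·5 + 4; 5 = 1·4 + 1; 4 = 4·1 + 0 → gcd = 1; 5 = 1·5.
Back-substitution yields 325·(26) + 119·(-71) = 1, so one solution is u = 26·5 = 130, v = -71·5 = -355.
Solutions in u differ by 119/1 = 119; the one in [0, 119) is 130 mod 119 = 11.

11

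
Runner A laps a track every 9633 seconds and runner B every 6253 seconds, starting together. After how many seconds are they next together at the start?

356421

9633 = 3 · 13² · 19; 6253 = 13² · 37
max exponents: 3 · 13² · 19 · 37 = 356421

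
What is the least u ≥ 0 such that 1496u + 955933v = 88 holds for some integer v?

Euclid: 955933 = 638·1496 + 1485; 1496 = 1·1485 + 11; 1485 = 135·11 + 0 → gcd = 11; 88 = 11·8.
Back-substitution yields 1496·(639) + 955933·(-1) = 11, so one solution is u = 639·8 = 5112, v = -1·8 = -8.
Solutions in u differ by 955933/11 = 86903; the one in [0, 86903) is 5112 mod 86903 = 5112.

5112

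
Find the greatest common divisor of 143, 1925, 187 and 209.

11

143 = 11 · 13; 1925 = 5² · 7 · 11; 187 = 11 · 17; 209 = 11 · 19
gcd takes min exponent of each prime: 11 = 11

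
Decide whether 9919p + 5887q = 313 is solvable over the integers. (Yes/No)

No

gcd(9919, 5887): 9919 = 1·5887 + 4032; 5887 = 1·4032 + 1855; 4032 = 2·1855 + 322; 1855 = 5·322 + 245; 322 = 1·245 + 77; 245 = 3·77 + 14; 77 = 5·14 + 7; 14 = 2·7 + 0 → 7
7 does not divide 313, so a solution does not exist.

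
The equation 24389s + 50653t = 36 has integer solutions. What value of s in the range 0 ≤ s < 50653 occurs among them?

29014

gcd(24389, 50653) = 1 (Euclid: 50653 = 2·24389 + 1875; 24389 = 13·1875 + 14; 1875 = 133·14 + 13; 14 = 1·13 + 1; 13 = 13·1 + 0), and 1 | 36.
Extended Euclid: 24389·(3620) + 50653·(-1743) = 1. Scale by 36: s₀ = 130320.
General solution s = s₀ + 50653k; reducing mod 50653 gives s = 29014 (and t = -13970).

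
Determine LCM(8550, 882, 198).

8550 = 2 · 3² · 5² · 19; 882 = 2 · 3² · 7²; 198 = 2 · 3² · 11
lcm takes max exponent of each prime: 2 · 3² · 5² · 7² · 11 · 19 = 4608450

4608450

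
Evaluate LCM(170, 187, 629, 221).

lcm(170, 187) = 170·187/gcd = 31790/17 = 1870
lcm(1870, 629) = 1870·629/gcd = 1176230/17 = 69190
lcm(69190, 221) = 69190·221/gcd = 15290990/17 = 899470

899470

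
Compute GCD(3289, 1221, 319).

11

gcd(3289, 1221): 3289 = 2·1221 + 847; 1221 = 1·847 + 374; 847 = 2·374 + 99; 374 = 3·99 + 77; 99 = 1·77 + 22; 77 = 3·22 + 11; 22 = 2·11 + 0 → 11
gcd(11, 319): 319 = 29·11 + 0 → 11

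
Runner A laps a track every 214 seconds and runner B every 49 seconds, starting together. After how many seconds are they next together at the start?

10486

gcd first: 214 = 4·49 + 18; 49 = 2·18 + 13; 18 = 1·13 + 5; 13 = 2·5 + 3; 5 = 1·3 + 2; 3 = 1·2 + 1; 2 = 2·1 + 0 → gcd = 1
lcm = 214·49/gcd = 10486/1 = 10486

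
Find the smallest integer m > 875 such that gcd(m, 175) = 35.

175 = 35·5. Any m with gcd(m, 175) = 35 is a multiple of 35, say 35s, with s coprime to 5.
Need s > 875/35, so s ≥ 26. First s ≥ 26 with gcd(s, 5) = 1 is s = 26. Thus m = 35·26 = 910.

910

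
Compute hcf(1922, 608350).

1922 = 2 · 31²
608350 = 2 · 5² · 23³
Common: 2 = 2

2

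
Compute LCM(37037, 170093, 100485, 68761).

2028596304735

37037 = 7 · 11 · 13 · 37; 170093 = 7 · 11 · 47²; 100485 = 3² · 5 · 7 · 11 · 29; 68761 = 7 · 11 · 19 · 47
lcm takes max exponent of each prime: 3² · 5 · 7 · 11 · 13 · 19 · 29 · 37 · 47² = 2028596304735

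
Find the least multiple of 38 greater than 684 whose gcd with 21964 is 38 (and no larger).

Multiples of 38 above 684: 38·19, 38·20, … . Need the cofactor coprime to 21964/38 = 578.
Checking s = 19, 20, … the first with gcd(s, 578) = 1 is s = 19, giving 722.

722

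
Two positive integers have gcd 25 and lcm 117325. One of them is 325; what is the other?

9025

Using uv = gcd(u,v)·lcm(u,v) = 25·117325 = 2933125, we get v = 2933125/325 = 9025.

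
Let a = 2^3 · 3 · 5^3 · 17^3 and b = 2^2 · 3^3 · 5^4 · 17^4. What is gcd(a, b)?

7369500

min exponent per shared prime: 2^2 · 3 · 5^3 · 17^3 = 7369500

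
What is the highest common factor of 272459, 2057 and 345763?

272459 = 11 · 17 · 31 · 47; 2057 = 11² · 17; 345763 = 11 · 17 · 43²
gcd takes min exponent of each prime: 11 · 17 = 187

187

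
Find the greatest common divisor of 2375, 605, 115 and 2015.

gcd(2375, 605): 2375 = 3·605 + 560; 605 = 1·560 + 45; 560 = 12·45 + 20; 45 = 2·20 + 5; 20 = 4·5 + 0 → 5
gcd(5, 115): 115 = 23·5 + 0 → 5
gcd(5, 2015): 2015 = 403·5 + 0 → 5

5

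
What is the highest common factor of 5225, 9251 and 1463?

gcd(5225, 9251): 9251 = 1·5225 + 4026; 5225 = 1·4026 + 1199; 4026 = 3·1199 + 429; 1199 = 2·429 + 341; 429 = 1·341 + 88; 341 = 3·88 + 77; 88 = 1·77 + 11; 77 = 7·11 + 0 → 11
gcd(11, 1463): 1463 = 133·11 + 0 → 11

11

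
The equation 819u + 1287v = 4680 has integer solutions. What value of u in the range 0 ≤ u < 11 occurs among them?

1

Euclid: 1287 = 1·819 + 468; 819 = 1·468 + 351; 468 = 1·351 + 117; 351 = 3·117 + 0 → gcd = 117; 4680 = 117·40.
Back-substitution yields 819·(-3) + 1287·(2) = 117, so one solution is u = -3·40 = -120, v = 2·40 = 80.
Solutions in u differ by 1287/117 = 11; the one in [0, 11) is -120 mod 11 = 1.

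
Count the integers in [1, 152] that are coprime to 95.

115

Prime factors of 95: 5, 19. Count integers ≤ 152 divisible by none of them.
By inclusion–exclusion: 152 − ⌊152/5⌋ − ⌊152/19⌋ + ⌊152/95⌋ = 115.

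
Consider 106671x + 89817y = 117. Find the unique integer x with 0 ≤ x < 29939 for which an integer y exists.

Euclid: 106671 = 1·89817 + 16854; 89817 = 5·16854 + 5547; 16854 = 3·5547 + 213; 5547 = 26·213 + 9; 213 = 23·9 + 6; 9 = 1·6 + 3; 6 = 2·3 + 0 → gcd = 3; 117 = 3·39.
Back-substitution yields 106671·(-10120) + 89817·(12019) = 3, so one solution is x = -10120·39 = -394680, y = 12019·39 = 468741.
Solutions in x differ by 89817/3 = 29939; the one in [0, 29939) is -394680 mod 29939 = 24466.

24466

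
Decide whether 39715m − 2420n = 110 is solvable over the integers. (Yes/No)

gcd(39715, 2420): 39715 = 16·2420 + 995; 2420 = 2·995 + 430; 995 = 2·430 + 135; 430 = 3·135 + 25; 135 = 5·25 + 10; 25 = 2·10 + 5; 10 = 2·5 + 0 → 5
5 divides 110, so a solution exists.

Yes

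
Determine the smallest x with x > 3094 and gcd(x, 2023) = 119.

3213

Multiples of 119 above 3094: 119·27, 119·28, … . Need the cofactor coprime to 2023/119 = 17.
Checking s = 27, 28, … the first with gcd(s, 17) = 1 is s = 27, giving 3213.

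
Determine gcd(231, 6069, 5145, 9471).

21

231 = 3 · 7 · 11; 6069 = 3 · 7 · 17²; 5145 = 3 · 5 · 7³; 9471 = 3 · 7 · 11 · 41
gcd takes min exponent of each prime: 3 · 7 = 21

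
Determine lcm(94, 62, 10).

94 = 2 · 47; 62 = 2 · 31; 10 = 2 · 5
lcm takes max exponent of each prime: 2 · 5 · 31 · 47 = 14570

14570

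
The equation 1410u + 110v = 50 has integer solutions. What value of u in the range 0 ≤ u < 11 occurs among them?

Euclid: 1410 = 12·110 + 90; 110 = 1·90 + 20; 90 = 4·20 + 10; 20 = 2·10 + 0 → gcd = 10; 50 = 10·5.
Back-substitution yields 1410·(5) + 110·(-64) = 10, so one solution is u = 5·5 = 25, v = -64·5 = -320.
Solutions in u differ by 110/10 = 11; the one in [0, 11) is 25 mod 11 = 3.

3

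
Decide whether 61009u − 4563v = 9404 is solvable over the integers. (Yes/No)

No

By Bézout, 61009u − 4563v = 9404 has integer solutions iff gcd(61009, 4563) | 9404.
Euclid: 61009 = 13·4563 + 1690; 4563 = 2·1690 + 1183; 1690 = 1·1183 + 507; 1183 = 2·507 + 169; 507 = 3·169 + 0. gcd = 169; 9404 mod 169 = 109. No.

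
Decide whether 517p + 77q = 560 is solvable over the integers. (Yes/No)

No

By Bézout, 517p + 77q = 560 has integer solutions iff gcd(517, 77) | 560.
Euclid: 517 = 6·77 + 55; 77 = 1·55 + 22; 55 = 2·22 + 11; 22 = 2·11 + 0. gcd = 11; 560 mod 11 = 10. No.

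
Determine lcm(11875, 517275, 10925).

297433125

lcm(11875, 517275) = 11875·517275/gcd = 6142640625/475 = 12931875
lcm(12931875, 10925) = 12931875·10925/gcd = 141280734375/475 = 297433125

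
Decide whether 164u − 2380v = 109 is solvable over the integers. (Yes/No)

No

gcd(164, 2380): 2380 = 14·164 + 84; 164 = 1·84 + 80; 84 = 1·80 + 4; 80 = 20·4 + 0 → 4
4 does not divide 109, so a solution does not exist.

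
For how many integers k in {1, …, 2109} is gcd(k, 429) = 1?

1180

429 = 3·11·13. Inclusion–exclusion on these primes:
2109 − ⌊2109/3⌋ − ⌊2109/11⌋ − ⌊2109/13⌋ + ⌊2109/33⌋ + ⌊2109/39⌋ + ⌊2109/143⌋ − ⌊2109/429⌋ = 1180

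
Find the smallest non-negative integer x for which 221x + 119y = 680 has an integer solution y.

Reduce mod 119: 221x ≡ 680 (mod 119). With g = gcd(221, 119) = 17 dividing 680, divide through: 13x ≡ 40 (mod 7).
Since gcd(13, 7) = 1, x ≡ 40·(13)⁻¹ ≡ 2 (mod 7). Smallest non-negative: 2.

2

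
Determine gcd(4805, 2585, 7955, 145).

5

4805 = 5 · 31²; 2585 = 5 · 11 · 47; 7955 = 5 · 37 · 43; 145 = 5 · 29
gcd takes min exponent of each prime: 5 = 5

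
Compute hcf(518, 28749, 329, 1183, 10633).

7

gcd(518, 28749): 28749 = 55·518 + 259; 518 = 2·259 + 0 → 259
gcd(259, 329): 329 = 1·259 + 70; 259 = 3·70 + 49; 70 = 1·49 + 21; 49 = 2·21 + 7; 21 = 3·7 + 0 → 7
gcd(7, 1183): 1183 = 169·7 + 0 → 7
gcd(7, 10633): 10633 = 1519·7 + 0 → 7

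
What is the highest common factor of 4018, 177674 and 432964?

4018 = 2 · 7² · 41; 177674 = 2 · 7⁴ · 37; 432964 = 2² · 7² · 47²
gcd takes min exponent of each prime: 2 · 7² = 98

98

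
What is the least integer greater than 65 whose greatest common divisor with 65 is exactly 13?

78

65 = 13·5. Any t with gcd(t, 65) = 13 is a multiple of 13, say 13s, with s coprime to 5.
Need s > 65/13, so s ≥ 6. First s ≥ 6 with gcd(s, 5) = 1 is s = 6. Thus t = 13·6 = 78.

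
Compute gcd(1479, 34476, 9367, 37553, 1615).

17

1479 = 3 · 17 · 29; 34476 = 2² · 3 · 13² · 17; 9367 = 17 · 19 · 29; 37553 = 17 · 47²; 1615 = 5 · 17 · 19
gcd takes min exponent of each prime: 17 = 17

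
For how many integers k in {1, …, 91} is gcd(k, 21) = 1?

52

21 = 3·7. Inclusion–exclusion on these primes:
91 − ⌊91/3⌋ − ⌊91/7⌋ + ⌊91/21⌋ = 52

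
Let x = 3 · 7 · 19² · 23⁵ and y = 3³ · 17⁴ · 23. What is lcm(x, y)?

max exponent per prime: 3³ · 7 · 17⁴ · 19² · 23⁵ = 36677850136851987

36677850136851987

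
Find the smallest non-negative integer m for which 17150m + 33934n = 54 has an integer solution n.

Reduce mod 33934: 17150m ≡ 54 (mod 33934). With g = gcd(17150, 33934) = 2 dividing 54, divide through: 8575m ≡ 27 (mod 16967).
Since gcd(8575, 16967) = 1, m ≡ 27·(8575)⁻¹ ≡ 16411 (mod 16967). Smallest non-negative: 16411.

16411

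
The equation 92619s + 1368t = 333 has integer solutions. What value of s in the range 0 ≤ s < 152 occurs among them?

87

gcd(92619, 1368) = 9 (Euclid: 92619 = 67·1368 + 963; 1368 = 1·963 + 405; 963 = 2·405 + 153; 405 = 2·153 + 99; 153 = 1·99 + 54; 99 = 1·54 + 45; 54 = 1·45 + 9; 45 = 5·9 + 0), and 9 | 333.
Extended Euclid: 92619·(27) + 1368·(-1828) = 9. Scale by 37: s₀ = 999.
General solution s = s₀ + 152k; reducing mod 152 gives s = 87 (and t = -5890).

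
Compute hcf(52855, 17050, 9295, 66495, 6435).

55

52855 = 5 · 11 · 31²; 17050 = 2 · 5² · 11 · 31; 9295 = 5 · 11 · 13²; 66495 = 3 · 5 · 11 · 13 · 31; 6435 = 3² · 5 · 11 · 13
gcd takes min exponent of each prime: 5 · 11 = 55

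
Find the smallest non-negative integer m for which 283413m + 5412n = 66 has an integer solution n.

Euclid: 283413 = 52·5412 + 1989; 5412 = 2·1989 + 1434; 1989 = 1·1434 + 555; 1434 = 2·555 + 324; 555 = 1·324 + 231; 324 = 1·231 + 93; 231 = 2·93 + 45; 93 = 2·45 + 3; 45 = 15·3 + 0 → gcd = 3; 66 = 3·22.
Back-substitution yields 283413·(-117) + 5412·(6127) = 3, so one solution is m = -117·22 = -2574, n = 6127·22 = 134794.
Solutions in m differ by 5412/3 = 1804; the one in [0, 1804) is -2574 mod 1804 = 1034.

1034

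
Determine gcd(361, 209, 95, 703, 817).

361 = 19²; 209 = 11 · 19; 95 = 5 · 19; 703 = 19 · 37; 817 = 19 · 43
gcd takes min exponent of each prime: 19 = 19

19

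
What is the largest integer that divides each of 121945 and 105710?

Euclid: 121945 = 1·105710 + 16235; 105710 = 6·16235 + 8300; 16235 = 1·8300 + 7935; 8300 = 1·7935 + 365; 7935 = 21·365 + 270; 365 = 1·270 + 95; 270 = 2·95 + 80; 95 = 1·80 + 15; 80 = 5·15 + 5; 15 = 3·5 + 0. Last nonzero remainder: 5.

5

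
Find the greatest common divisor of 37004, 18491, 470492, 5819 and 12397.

gcd(37004, 18491): 37004 = 2·18491 + 22; 18491 = 840·22 + 11; 22 = 2·11 + 0 → 11
gcd(11, 470492): 470492 = 42772·11 + 0 → 11
gcd(11, 5819): 5819 = 529·11 + 0 → 11
gcd(11, 12397): 12397 = 1127·11 + 0 → 11

11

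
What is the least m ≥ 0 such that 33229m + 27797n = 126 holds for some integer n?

Euclid: 33229 = 1·27797 + 5432; 27797 = 5·5432 + 637; 5432 = 8·637 + 336; 637 = 1·336 + 301; 336 = 1·301 + 35; 301 = 8·35 + 21; 35 = 1·21 + 14; 21 = 1·14 + 7; 14 = 2·7 + 0 → gcd = 7; 126 = 7·18.
Back-substitution yields 33229·(-1571) + 27797·(1878) = 7, so one solution is m = -1571·18 = -28278, n = 1878·18 = 33804.
Solutions in m differ by 27797/7 = 3971; the one in [0, 3971) is -28278 mod 3971 = 3490.

3490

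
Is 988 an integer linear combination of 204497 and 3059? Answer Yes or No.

gcd(204497, 3059): 204497 = 66·3059 + 2603; 3059 = 1·2603 + 456; 2603 = 5·456 + 323; 456 = 1·323 + 133; 323 = 2·133 + 57; 133 = 2·57 + 19; 57 = 3·19 + 0 → 19
19 divides 988, so a solution exists.

Yes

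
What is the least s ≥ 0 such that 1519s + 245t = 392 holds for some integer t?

3

Reduce mod 245: 1519s ≡ 392 (mod 245). With g = gcd(1519, 245) = 49 dividing 392, divide through: 31s ≡ 8 (mod 5).
Since gcd(31, 5) = 1, s ≡ 8·(31)⁻¹ ≡ 3 (mod 5). Smallest non-negative: 3.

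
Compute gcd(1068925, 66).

11

Euclid: 1068925 = 16195·66 + 55; 66 = 1·55 + 11; 55 = 5·11 + 0. Last nonzero remainder: 11.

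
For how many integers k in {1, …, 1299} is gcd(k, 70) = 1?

Prime factors of 70: 2, 5, 7. Count integers ≤ 1299 divisible by none of them.
By inclusion–exclusion: 1299 − ⌊1299/2⌋ − ⌊1299/5⌋ − ⌊1299/7⌋ + ⌊1299/10⌋ + ⌊1299/14⌋ + ⌊1299/35⌋ − ⌊1299/70⌋ = 446.

446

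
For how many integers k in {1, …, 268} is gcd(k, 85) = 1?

85 = 5·17. Inclusion–exclusion on these primes:
268 − ⌊268/5⌋ − ⌊268/17⌋ + ⌊268/85⌋ = 203

203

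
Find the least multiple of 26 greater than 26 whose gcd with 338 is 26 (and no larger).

338 = 26·13. Any m with gcd(m, 338) = 26 is a multiple of 26, say 26s, with s coprime to 13.
Need s > 26/26, so s ≥ 2. First s ≥ 2 with gcd(s, 13) = 1 is s = 2. Thus m = 26·2 = 52.

52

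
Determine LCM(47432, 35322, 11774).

lcm(47432, 35322) = 47432·35322/gcd = 1675393104/14 = 119670936
lcm(119670936, 11774) = 119670936·11774/gcd = 1409005600464/11774 = 119670936

119670936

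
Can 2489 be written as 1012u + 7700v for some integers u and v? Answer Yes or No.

By Bézout, 1012u + 7700v = 2489 has integer solutions iff gcd(1012, 7700) | 2489.
Euclid: 7700 = 7·1012 + 616; 1012 = 1·616 + 396; 616 = 1·396 + 220; 396 = 1·220 + 176; 220 = 1·176 + 44; 176 = 4·44 + 0. gcd = 44; 2489 mod 44 = 25. No.

No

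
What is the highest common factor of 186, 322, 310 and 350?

gcd(186, 322): 322 = 1·186 + 136; 186 = 1·136 + 50; 136 = 2·50 + 36; 50 = 1·36 + 14; 36 = 2·14 + 8; 14 = 1·8 + 6; 8 = 1·6 + 2; 6 = 3·2 + 0 → 2
gcd(2, 310): 310 = 155·2 + 0 → 2
gcd(2, 350): 350 = 175·2 + 0 → 2

2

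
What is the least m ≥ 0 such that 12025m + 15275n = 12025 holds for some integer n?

gcd(12025, 15275) = 325 (Euclid: 15275 = 1·12025 + 3250; 12025 = 3·3250 + 2275; 3250 = 1·2275 + 975; 2275 = 2·975 + 325; 975 = 3·325 + 0), and 325 | 12025.
Extended Euclid: 12025·(14) + 15275·(-11) = 325. Scale by 37: m₀ = 518.
General solution m = m₀ + 47t; reducing mod 47 gives m = 1 (and n = 0).

1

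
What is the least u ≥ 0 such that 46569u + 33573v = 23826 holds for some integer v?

Reduce mod 33573: 46569u ≡ 23826 (mod 33573). With g = gcd(46569, 33573) = 1083 dividing 23826, divide through: 43u ≡ 22 (mod 31).
Since gcd(43, 31) = 1, u ≡ 22·(43)⁻¹ ≡ 7 (mod 31). Smallest non-negative: 7.

7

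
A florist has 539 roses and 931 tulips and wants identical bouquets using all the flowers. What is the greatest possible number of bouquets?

49

539 = 7² · 11
931 = 7² · 19
Common: 7² = 49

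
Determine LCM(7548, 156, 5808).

47492016

7548 = 2² · 3 · 17 · 37; 156 = 2² · 3 · 13; 5808 = 2⁴ · 3 · 11²
lcm takes max exponent of each prime: 2⁴ · 3 · 11² · 13 · 17 · 37 = 47492016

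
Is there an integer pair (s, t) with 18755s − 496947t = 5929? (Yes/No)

Yes

gcd(18755, 496947): 496947 = 26·18755 + 9317; 18755 = 2·9317 + 121; 9317 = 77·121 + 0 → 121
121 divides 5929, so a solution exists.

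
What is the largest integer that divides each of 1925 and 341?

11

Euclid: 1925 = 5·341 + 220; 341 = 1·220 + 121; 220 = 1·121 + 99; 121 = 1·99 + 22; 99 = 4·22 + 11; 22 = 2·11 + 0. Last nonzero remainder: 11.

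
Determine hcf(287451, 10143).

Euclid: 287451 = 28·10143 + 3447; 10143 = 2·3447 + 3249; 3447 = 1·3249 + 198; 3249 = 16·198 + 81; 198 = 2·81 + 36; 81 = 2·36 + 9; 36 = 4·9 + 0. Last nonzero remainder: 9.

9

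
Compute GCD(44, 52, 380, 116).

44 = 2² · 11; 52 = 2² · 13; 380 = 2² · 5 · 19; 116 = 2² · 29
gcd takes min exponent of each prime: 2² = 4

4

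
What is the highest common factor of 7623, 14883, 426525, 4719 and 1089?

363

7623 = 3² · 7 · 11²; 14883 = 3 · 11² · 41; 426525 = 3 · 5² · 11² · 47; 4719 = 3 · 11² · 13; 1089 = 3² · 11²
gcd takes min exponent of each prime: 3 · 11² = 363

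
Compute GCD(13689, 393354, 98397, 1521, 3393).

gcd(13689, 393354): 393354 = 28·13689 + 10062; 13689 = 1·10062 + 3627; 10062 = 2·3627 + 2808; 3627 = 1·2808 + 819; 2808 = 3·819 + 351; 819 = 2·351 + 117; 351 = 3·117 + 0 → 117
gcd(117, 98397): 98397 = 841·117 + 0 → 117
gcd(117, 1521): 1521 = 13·117 + 0 → 117
gcd(117, 3393): 3393 = 29·117 + 0 → 117

117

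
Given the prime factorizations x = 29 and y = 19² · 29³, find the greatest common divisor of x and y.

29

min exponent per shared prime: 29 = 29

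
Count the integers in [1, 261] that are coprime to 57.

165

Prime factors of 57: 3, 19. Count integers ≤ 261 divisible by none of them.
By inclusion–exclusion: 261 − ⌊261/3⌋ − ⌊261/19⌋ + ⌊261/57⌋ = 165.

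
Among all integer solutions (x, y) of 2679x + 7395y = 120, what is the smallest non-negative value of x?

2120

gcd(2679, 7395) = 3 (Euclid: 7395 = 2·2679 + 2037; 2679 = 1·2037 + 642; 2037 = 3·642 + 111; 642 = 5·111 + 87; 111 = 1·87 + 24; 87 = 3·24 + 15; 24 = 1·15 + 9; 15 = 1·9 + 6; 9 = 1·6 + 3; 6 = 2·3 + 0), and 3 | 120.
Extended Euclid: 2679·(-933) + 7395·(338) = 3. Scale by 40: x₀ = -37320.
General solution x = x₀ + 2465t; reducing mod 2465 gives x = 2120 (and y = -768).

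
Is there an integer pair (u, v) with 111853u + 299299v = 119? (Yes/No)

By Bézout, 111853u + 299299v = 119 has integer solutions iff gcd(111853, 299299) | 119.
Euclid: 299299 = 2·111853 + 75593; 111853 = 1·75593 + 36260; 75593 = 2·36260 + 3073; 36260 = 11·3073 + 2457; 3073 = 1·2457 + 616; 2457 = 3·616 + 609; 616 = 1·609 + 7; 609 = 87·7 + 0. gcd = 7; 119 mod 7 = 0. Yes.

Yes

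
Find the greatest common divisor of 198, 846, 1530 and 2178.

18

gcd(198, 846): 846 = 4·198 + 54; 198 = 3·54 + 36; 54 = 1·36 + 18; 36 = 2·18 + 0 → 18
gcd(18, 1530): 1530 = 85·18 + 0 → 18
gcd(18, 2178): 2178 = 121·18 + 0 → 18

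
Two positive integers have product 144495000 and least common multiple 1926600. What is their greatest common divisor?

gcd·lcm = product, so gcd = 144495000/1926600 = 75.

75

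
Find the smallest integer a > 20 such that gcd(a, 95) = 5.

Multiples of 5 above 20: 5·5, 5·6, … . Need the cofactor coprime to 95/5 = 19.
Checking s = 5, 6, … the first with gcd(s, 19) = 1 is s = 5, giving 25.

25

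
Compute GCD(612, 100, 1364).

gcd(612, 100): 612 = 6·100 + 12; 100 = 8·12 + 4; 12 = 3·4 + 0 → 4
gcd(4, 1364): 1364 = 341·4 + 0 → 4

4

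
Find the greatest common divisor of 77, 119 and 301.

77 = 7 · 11; 119 = 7 · 17; 301 = 7 · 43
gcd takes min exponent of each prime: 7 = 7

7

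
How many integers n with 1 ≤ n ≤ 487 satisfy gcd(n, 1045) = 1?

1045 = 5·11·19. Inclusion–exclusion on these primes:
487 − ⌊487/5⌋ − ⌊487/11⌋ − ⌊487/19⌋ + ⌊487/55⌋ + ⌊487/95⌋ + ⌊487/209⌋ − ⌊487/1045⌋ = 336

336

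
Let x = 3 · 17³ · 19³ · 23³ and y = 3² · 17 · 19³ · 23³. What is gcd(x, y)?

4256126103

min exponent per shared prime: 3 · 17 · 19³ · 23³ = 4256126103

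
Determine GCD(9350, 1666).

9350 = 2 · 5² · 11 · 17
1666 = 2 · 7² · 17
Common: 2 · 17 = 34

34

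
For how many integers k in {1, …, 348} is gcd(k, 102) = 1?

109

Prime factors of 102: 2, 3, 17. Count integers ≤ 348 divisible by none of them.
By inclusion–exclusion: 348 − ⌊348/2⌋ − ⌊348/3⌋ − ⌊348/17⌋ + ⌊348/6⌋ + ⌊348/34⌋ + ⌊348/51⌋ − ⌊348/102⌋ = 109.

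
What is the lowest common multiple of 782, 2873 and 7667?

lcm(782, 2873) = 782·2873/gcd = 2246686/17 = 132158
lcm(132158, 7667) = 132158·7667/gcd = 1013255386/17 = 59603258

59603258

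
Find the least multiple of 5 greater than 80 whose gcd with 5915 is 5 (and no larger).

5915 = 5·1183. Any a with gcd(a, 5915) = 5 is a multiple of 5, say 5s, with s coprime to 1183.
Need s > 80/5, so s ≥ 17. First s ≥ 17 with gcd(s, 1183) = 1 is s = 17. Thus a = 5·17 = 85.

85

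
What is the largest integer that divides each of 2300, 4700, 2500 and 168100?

gcd(2300, 4700): 4700 = 2·2300 + 100; 2300 = 23·100 + 0 → 100
gcd(100, 2500): 2500 = 25·100 + 0 → 100
gcd(100, 168100): 168100 = 1681·100 + 0 → 100

100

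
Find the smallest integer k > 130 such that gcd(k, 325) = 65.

195

Multiples of 65 above 130: 65·3, 65·4, … . Need the cofactor coprime to 325/65 = 5.
Checking s = 3, 4, … the first with gcd(s, 5) = 1 is s = 3, giving 195.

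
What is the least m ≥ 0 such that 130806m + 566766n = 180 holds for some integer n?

13

Euclid: 566766 = 4·130806 + 43542; 130806 = 3·43542 + 180; 43542 = 241·180 + 162; 180 = 1·162 + 18; 162 = 9·18 + 0 → gcd = 18; 180 = 18·10.
Back-substitution yields 130806·(3150) + 566766·(-727) = 18, so one solution is m = 3150·10 = 31500, n = -727·10 = -7270.
Solutions in m differ by 566766/18 = 31487; the one in [0, 31487) is 31500 mod 31487 = 13.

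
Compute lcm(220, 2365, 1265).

lcm(220, 2365) = 220·2365/gcd = 520300/55 = 9460
lcm(9460, 1265) = 9460·1265/gcd = 11966900/55 = 217580

217580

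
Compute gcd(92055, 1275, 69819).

51

gcd(92055, 1275): 92055 = 72·1275 + 255; 1275 = 5·255 + 0 → 255
gcd(255, 69819): 69819 = 273·255 + 204; 255 = 1·204 + 51; 204 = 4·51 + 0 → 51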